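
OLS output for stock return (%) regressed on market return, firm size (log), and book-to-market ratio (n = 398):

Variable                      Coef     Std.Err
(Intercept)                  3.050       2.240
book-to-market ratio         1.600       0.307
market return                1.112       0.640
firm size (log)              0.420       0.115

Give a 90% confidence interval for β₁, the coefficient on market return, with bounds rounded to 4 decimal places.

(0.0568, 2.1672)

Read off: b = 1.112, SE = 0.640 for market return.
df = n − k − 1 = 398 − 3 − 1 = 394.
t* = t_{0.05, 394} = 1.64873.
Margin = t* × SE = 1.64873 × 0.640 = 1.055187.
CI: 1.112 ± 1.055187 → (0.0568, 2.1672).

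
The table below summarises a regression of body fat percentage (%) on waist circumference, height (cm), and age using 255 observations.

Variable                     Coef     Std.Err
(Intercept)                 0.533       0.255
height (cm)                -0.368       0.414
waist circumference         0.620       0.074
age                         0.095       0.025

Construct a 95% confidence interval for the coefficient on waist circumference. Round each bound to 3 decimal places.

Read off: b = 0.620, SE = 0.074 for waist circumference.
df = n − k − 1 = 255 − 3 − 1 = 251.
t* = t_{0.025, 251} = 1.96946.
Margin = t* × SE = 1.96946 × 0.074 = 0.14574.
CI: 0.620 ± 0.14574 → (0.474, 0.766).

(0.474, 0.766)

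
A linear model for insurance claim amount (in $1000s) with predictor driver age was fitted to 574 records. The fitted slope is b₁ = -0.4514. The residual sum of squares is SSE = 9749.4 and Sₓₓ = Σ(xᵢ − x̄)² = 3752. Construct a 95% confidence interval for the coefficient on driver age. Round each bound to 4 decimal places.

(-0.5838, -0.3190)

MSE = SSE/(n − 2) = 9749.4/572 = 17.0444.
SE(b₁) = √(MSE/Sₓₓ) = √(17.0444/3752) = 0.0673999.
df = n − 2 = 572.
t* = t_{0.025, 572} = 1.96412.
Margin = t* × SE = 1.96412 × 0.0673999 = 0.132382.
CI: -0.4514 ± 0.132382 → (-0.5838, -0.3190).
With 95% confidence, each one-unit increase in driver age is associated with a change of between -0.5838 and -0.3190 $1000s in insurance claim amount.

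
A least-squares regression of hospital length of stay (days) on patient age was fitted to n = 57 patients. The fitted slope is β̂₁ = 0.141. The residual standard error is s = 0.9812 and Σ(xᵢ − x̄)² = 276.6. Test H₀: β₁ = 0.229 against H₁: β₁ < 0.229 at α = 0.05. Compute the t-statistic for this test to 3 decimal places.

t = -1.492

SE(β̂₁) = s/√Sₓₓ = 0.9812/√276.6 = 0.0589972.
t = (0.141 − 0.229) / 0.0589972 = -1.492.
df = n − 2 = 55.
One-sided p ≈ 0.0708, which is ≥ 0.05, so fail to reject H₀.
The data do not give significant evidence that the true slope on patient age is below 0.229 days per unit.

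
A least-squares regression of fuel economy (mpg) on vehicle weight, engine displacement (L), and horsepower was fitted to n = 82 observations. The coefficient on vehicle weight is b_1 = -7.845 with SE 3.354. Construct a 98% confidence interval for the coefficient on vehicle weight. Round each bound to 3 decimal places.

df = n − k − 1 = 82 − 3 − 1 = 78.
t* = t_{0.01, 78} = 2.375111.
Margin = t* × SE = 2.375111 × 3.354 = 7.96612.
CI: -7.845 ± 7.96612 → (-15.811, 0.121).
With 98% confidence, each one-unit increase in vehicle weight is associated with a change of between -15.811 and 0.121 mpg in fuel economy, holding the other predictors fixed.

(-15.811, 0.121)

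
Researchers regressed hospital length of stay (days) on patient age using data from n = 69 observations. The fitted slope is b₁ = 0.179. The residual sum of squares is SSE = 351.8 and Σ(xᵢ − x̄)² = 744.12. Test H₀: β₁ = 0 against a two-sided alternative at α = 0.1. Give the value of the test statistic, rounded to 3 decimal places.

t = 2.131

MSE = SSE/(n − 2) = 351.8/67 = 5.25075.
SE(b₁) = √(MSE/Sₓₓ) = √(5.25075/744.12) = 0.0840019.
t = 0.179 / 0.0840019 = 2.131.
df = n − 2 = 67.
Two-sided p ≈ 0.0368, which is < 0.1, so reject H₀.
There is evidence that patient age is associated with hospital length of stay.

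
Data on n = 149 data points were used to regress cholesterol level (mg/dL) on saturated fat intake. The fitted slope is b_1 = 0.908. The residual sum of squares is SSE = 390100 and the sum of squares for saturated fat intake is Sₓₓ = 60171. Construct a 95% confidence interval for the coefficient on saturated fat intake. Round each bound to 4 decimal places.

MSE = SSE/(n − 2) = 390100/147 = 2653.74.
SE(b_1) = √(MSE/Sₓₓ) = √(2653.74/60171) = 0.210008.
df = n − 2 = 147.
t* = t_{0.025, 147} = 1.976233.
Margin = t* × SE = 1.976233 × 0.210008 = 0.415025.
CI: 0.908 ± 0.415025 → (0.4930, 1.3230).
With 95% confidence, each one-unit increase in saturated fat intake is associated with a change of between 0.4930 and 1.3230 mg/dL in cholesterol level.

(0.4930, 1.3230)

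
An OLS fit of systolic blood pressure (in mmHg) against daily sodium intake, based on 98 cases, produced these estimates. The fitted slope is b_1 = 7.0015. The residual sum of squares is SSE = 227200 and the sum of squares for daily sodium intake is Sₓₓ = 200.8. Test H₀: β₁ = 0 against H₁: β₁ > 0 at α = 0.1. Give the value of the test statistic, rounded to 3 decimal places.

MSE = SSE/(n − 2) = 227200/96 = 2366.67.
SE(b_1) = √(MSE/Sₓₓ) = √(2366.67/200.8) = 3.4331.
t = 7.0015 / 3.4331 = 2.039.
df = n − 2 = 96.
One-sided p ≈ 0.0221, which is < 0.1, so reject H₀.
There is evidence that the true slope on daily sodium intake is positive.

t = 2.039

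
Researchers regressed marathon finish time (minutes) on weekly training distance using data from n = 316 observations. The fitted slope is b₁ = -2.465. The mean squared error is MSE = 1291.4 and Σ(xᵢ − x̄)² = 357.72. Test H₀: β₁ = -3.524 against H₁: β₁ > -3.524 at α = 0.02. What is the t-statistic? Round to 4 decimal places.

t = 0.5574

SE(b₁) = √(MSE/Sₓₓ) = √(1291.4/357.72) = 1.90002.
t = (-2.465 − (-3.524)) / 1.90002 = 0.5574.
df = n − 2 = 314.
One-sided p ≈ 0.2888, which is ≥ 0.02, so fail to reject H₀.
The data do not give significant evidence that the true slope on weekly training distance exceeds -3.524 minutes per unit.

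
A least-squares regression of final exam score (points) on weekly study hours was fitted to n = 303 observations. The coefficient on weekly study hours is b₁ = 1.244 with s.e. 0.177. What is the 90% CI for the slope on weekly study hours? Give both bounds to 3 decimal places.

(0.952, 1.536)

df = n − 2 = 303 − 2 = 301.
t* = t_{0.05, 301} = 1.649932.
Margin = t* × SE = 1.649932 × 0.177 = 0.29204.
CI: 1.244 ± 0.29204 → (0.952, 1.536).
With 90% confidence, each one-unit increase in weekly study hours is associated with a change of between 0.952 and 1.536 points in final exam score.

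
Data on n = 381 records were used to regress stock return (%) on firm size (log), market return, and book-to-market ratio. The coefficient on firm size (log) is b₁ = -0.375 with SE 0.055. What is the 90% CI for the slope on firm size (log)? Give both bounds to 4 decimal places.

(-0.4657, -0.2843)

df = n − k − 1 = 381 − 3 − 1 = 377.
t* = t_{0.05, 377} = 1.648905.
Margin = t* × SE = 1.648905 × 0.055 = 0.090690.
CI: -0.375 ± 0.090690 → (-0.4657, -0.2843).
With 90% confidence, each one-unit increase in firm size (log) is associated with a change of between -0.4657 and -0.2843 % in stock return, holding the other predictors fixed.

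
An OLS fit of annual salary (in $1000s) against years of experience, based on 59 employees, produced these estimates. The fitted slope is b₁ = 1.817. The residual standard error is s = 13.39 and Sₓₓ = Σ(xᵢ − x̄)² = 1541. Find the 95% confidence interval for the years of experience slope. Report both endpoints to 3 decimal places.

SE(b₁) = s/√Sₓₓ = 13.39/√1541 = 0.341098.
df = n − 2 = 57.
t* = t_{0.025, 57} = 2.002465.
Margin = t* × SE = 2.002465 × 0.341098 = 0.68304.
CI: 1.817 ± 0.68304 → (1.134, 2.500).
With 95% confidence, each one-unit increase in years of experience is associated with a change of between 1.134 and 2.500 $1000s in annual salary.

(1.134, 2.500)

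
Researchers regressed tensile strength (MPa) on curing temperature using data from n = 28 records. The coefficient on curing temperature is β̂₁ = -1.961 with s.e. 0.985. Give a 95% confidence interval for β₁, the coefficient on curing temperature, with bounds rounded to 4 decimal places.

(-3.9857, 0.0637)

df = n − 2 = 28 − 2 = 26.
t* = t_{0.025, 26} = 2.055529.
Margin = t* × SE = 2.055529 × 0.985 = 2.024696.
CI: -1.961 ± 2.024696 → (-3.9857, 0.0637).
With 95% confidence, each one-unit increase in curing temperature is associated with a change of between -3.9857 and 0.0637 MPa in tensile strength.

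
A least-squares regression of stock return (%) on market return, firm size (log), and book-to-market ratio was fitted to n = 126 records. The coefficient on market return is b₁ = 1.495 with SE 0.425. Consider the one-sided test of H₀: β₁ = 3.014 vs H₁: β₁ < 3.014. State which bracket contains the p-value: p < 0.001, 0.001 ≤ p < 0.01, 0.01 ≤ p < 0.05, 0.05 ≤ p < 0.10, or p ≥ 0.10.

t = (1.495 − 3.014) / 0.425 = -3.574.
df = n − k − 1 = 126 − 3 − 1 = 122.
One-sided p = P(T_{122} < t) ≈ 0.0003.
So p < 0.001.

p < 0.001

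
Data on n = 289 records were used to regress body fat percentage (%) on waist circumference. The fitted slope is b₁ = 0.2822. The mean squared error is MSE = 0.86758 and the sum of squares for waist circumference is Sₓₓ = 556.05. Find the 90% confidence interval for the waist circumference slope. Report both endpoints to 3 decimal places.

(0.217, 0.347)

SE(b₁) = √(MSE/Sₓₓ) = √(0.86758/556.05) = 0.0395001.
df = n − 2 = 287.
t* = t_{0.05, 287} = 1.65018.
Margin = t* × SE = 1.65018 × 0.0395001 = 0.06518.
CI: 0.2822 ± 0.06518 → (0.217, 0.347).
With 90% confidence, each one-unit increase in waist circumference is associated with a change of between 0.217 and 0.347 % in body fat percentage.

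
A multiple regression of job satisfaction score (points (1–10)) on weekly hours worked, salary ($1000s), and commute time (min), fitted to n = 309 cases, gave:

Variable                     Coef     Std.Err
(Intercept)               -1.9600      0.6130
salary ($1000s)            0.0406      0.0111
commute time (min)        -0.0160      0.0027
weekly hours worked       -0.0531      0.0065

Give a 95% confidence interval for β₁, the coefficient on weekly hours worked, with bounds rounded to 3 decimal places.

(-0.066, -0.040)

Read off: b = -0.0531, SE = 0.0065 for weekly hours worked.
df = n − k − 1 = 309 − 3 − 1 = 305.
t* = t_{0.025, 305} = 1.967772.
Margin = t* × SE = 1.967772 × 0.0065 = 0.01279.
CI: -0.0531 ± 0.01279 → (-0.066, -0.040).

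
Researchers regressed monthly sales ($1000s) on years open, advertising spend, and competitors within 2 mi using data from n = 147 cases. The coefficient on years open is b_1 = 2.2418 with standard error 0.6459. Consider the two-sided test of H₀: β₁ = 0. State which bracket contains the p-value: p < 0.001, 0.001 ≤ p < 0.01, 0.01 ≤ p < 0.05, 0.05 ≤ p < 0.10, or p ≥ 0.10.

t = 2.2418 / 0.6459 = 3.471.
df = n − k − 1 = 147 − 3 − 1 = 143.
Two-sided p = 2·P(T_{143} > |t|) ≈ 0.0007.
So p < 0.001.

p < 0.001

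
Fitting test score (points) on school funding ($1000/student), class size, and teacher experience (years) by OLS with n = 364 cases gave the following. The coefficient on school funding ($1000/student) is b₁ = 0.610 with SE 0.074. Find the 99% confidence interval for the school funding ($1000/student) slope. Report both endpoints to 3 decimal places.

(0.418, 0.802)

df = n − k − 1 = 364 − 3 − 1 = 360.
t* = t_{0.005, 360} = 2.589555.
Margin = t* × SE = 2.589555 × 0.074 = 0.19163.
CI: 0.610 ± 0.19163 → (0.418, 0.802).
With 99% confidence, each one-unit increase in school funding ($1000/student) is associated with a change of between 0.418 and 0.802 points in test score, holding the other predictors fixed.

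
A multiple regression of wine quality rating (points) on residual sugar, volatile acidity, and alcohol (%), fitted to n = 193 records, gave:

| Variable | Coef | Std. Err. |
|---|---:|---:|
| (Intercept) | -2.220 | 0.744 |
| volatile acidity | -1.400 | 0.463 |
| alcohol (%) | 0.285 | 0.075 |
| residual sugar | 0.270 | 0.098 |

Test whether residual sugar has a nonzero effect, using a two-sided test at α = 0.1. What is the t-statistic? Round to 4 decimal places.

t = 2.7551

Read off: b = 0.270, SE = 0.098 for residual sugar.
H₀: β₁ = 0 vs H₁: β₁ ≠ 0.
t = 0.270 / 0.098 = 2.7551.
df = n − k − 1 = 193 − 3 − 1 = 189.
Two-sided p ≈ 0.0064, which is < 0.1, so reject H₀.
There is evidence that residual sugar is associated with wine quality rating, holding the other predictors fixed.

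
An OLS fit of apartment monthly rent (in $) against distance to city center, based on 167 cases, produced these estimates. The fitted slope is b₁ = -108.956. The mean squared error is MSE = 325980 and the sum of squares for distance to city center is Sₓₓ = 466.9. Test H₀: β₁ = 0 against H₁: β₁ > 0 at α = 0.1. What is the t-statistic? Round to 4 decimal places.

t = -4.1235

SE(b₁) = √(MSE/Sₓₓ) = √(325980/466.9) = 26.4231.
t = -108.956 / 26.4231 = -4.1235.
df = n − 2 = 165.
One-sided p ≈ 1.0000, which is ≥ 0.1, so fail to reject H₀.
The data do not give significant evidence that the true slope on distance to city center is positive.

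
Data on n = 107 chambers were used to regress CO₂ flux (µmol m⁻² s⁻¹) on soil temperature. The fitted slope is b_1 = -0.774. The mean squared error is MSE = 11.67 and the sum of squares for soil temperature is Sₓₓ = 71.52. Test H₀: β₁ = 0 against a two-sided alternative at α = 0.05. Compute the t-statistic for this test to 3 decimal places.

SE(b_1) = √(MSE/Sₓₓ) = √(11.67/71.52) = 0.403944.
t = -0.774 / 0.403944 = -1.916.
df = n − 2 = 105.
Two-sided p ≈ 0.0581, which is ≥ 0.05, so fail to reject H₀.
The data do not give significant evidence of an association between soil temperature and CO₂ flux.

t = -1.916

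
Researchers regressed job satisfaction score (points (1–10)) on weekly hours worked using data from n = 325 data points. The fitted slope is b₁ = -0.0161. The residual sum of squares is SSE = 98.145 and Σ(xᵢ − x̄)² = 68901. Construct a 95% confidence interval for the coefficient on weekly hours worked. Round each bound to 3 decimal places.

(-0.020, -0.012)

MSE = SSE/(n − 2) = 98.145/323 = 0.303854.
SE(b₁) = √(MSE/Sₓₓ) = √(0.303854/68901) = 0.0021.
df = n − 2 = 323.
t* = t_{0.025, 323} = 1.967336.
Margin = t* × SE = 1.967336 × 0.0021 = 0.00413.
CI: -0.0161 ± 0.00413 → (-0.020, -0.012).
With 95% confidence, each one-unit increase in weekly hours worked is associated with a change of between -0.020 and -0.012 points (1–10) in job satisfaction score.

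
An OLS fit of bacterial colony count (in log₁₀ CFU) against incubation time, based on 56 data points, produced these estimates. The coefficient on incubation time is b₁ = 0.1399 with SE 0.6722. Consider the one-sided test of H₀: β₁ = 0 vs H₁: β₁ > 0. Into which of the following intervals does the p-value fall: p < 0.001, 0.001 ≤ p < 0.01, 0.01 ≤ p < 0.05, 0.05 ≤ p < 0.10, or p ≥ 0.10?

t = 0.1399 / 0.6722 = 0.208.
df = n − 2 = 56 − 2 = 54.
One-sided p = P(T_{54} > t) ≈ 0.4180.
So p ≥ 0.10.

p ≥ 0.10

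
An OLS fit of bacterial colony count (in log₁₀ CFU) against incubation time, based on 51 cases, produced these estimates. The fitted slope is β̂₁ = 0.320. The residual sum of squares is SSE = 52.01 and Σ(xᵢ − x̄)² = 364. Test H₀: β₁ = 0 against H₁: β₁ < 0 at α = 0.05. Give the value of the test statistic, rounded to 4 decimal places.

t = 5.9259

MSE = SSE/(n − 2) = 52.01/49 = 1.06143.
SE(β̂₁) = √(MSE/Sₓₓ) = √(1.06143/364) = 0.0540001.
t = 0.320 / 0.0540001 = 5.9259.
df = n − 2 = 49.
One-sided p ≈ 1.0000, which is ≥ 0.05, so fail to reject H₀.
The data do not give significant evidence that the true slope on incubation time is negative.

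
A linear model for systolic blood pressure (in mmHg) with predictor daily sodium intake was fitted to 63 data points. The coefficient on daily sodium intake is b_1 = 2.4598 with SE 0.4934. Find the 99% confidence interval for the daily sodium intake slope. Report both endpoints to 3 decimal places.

(1.148, 3.772)

df = n − 2 = 63 − 2 = 61.
t* = t_{0.005, 61} = 2.658857.
Margin = t* × SE = 2.658857 × 0.4934 = 1.31188.
CI: 2.4598 ± 1.31188 → (1.148, 3.772).
With 99% confidence, each one-unit increase in daily sodium intake is associated with a change of between 1.148 and 3.772 mmHg in systolic blood pressure.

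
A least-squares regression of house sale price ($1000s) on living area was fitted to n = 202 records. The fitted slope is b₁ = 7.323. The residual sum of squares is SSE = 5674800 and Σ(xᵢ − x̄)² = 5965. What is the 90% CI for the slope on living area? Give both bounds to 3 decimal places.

MSE = SSE/(n − 2) = 5674800/200 = 28374.
SE(b₁) = √(MSE/Sₓₓ) = √(28374/5965) = 2.181.
df = n − 2 = 200.
t* = t_{0.05, 200} = 1.652508.
Margin = t* × SE = 1.652508 × 2.181 = 3.60412.
CI: 7.323 ± 3.60412 → (3.719, 10.927).
With 90% confidence, each one-unit increase in living area is associated with a change of between 3.719 and 10.927 $1000s in house sale price.

(3.719, 10.927)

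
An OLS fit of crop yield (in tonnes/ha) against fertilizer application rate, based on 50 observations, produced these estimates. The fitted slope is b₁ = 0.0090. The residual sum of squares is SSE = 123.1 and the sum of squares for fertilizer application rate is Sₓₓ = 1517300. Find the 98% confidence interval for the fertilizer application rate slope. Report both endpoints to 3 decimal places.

(0.006, 0.012)

MSE = SSE/(n − 2) = 123.1/48 = 2.56458.
SE(b₁) = √(MSE/Sₓₓ) = √(2.56458/1517300) = 0.00130009.
df = n − 2 = 48.
t* = t_{0.01, 48} = 2.406581.
Margin = t* × SE = 2.406581 × 0.00130009 = 0.00313.
CI: 0.0090 ± 0.00313 → (0.006, 0.012).
With 98% confidence, each one-unit increase in fertilizer application rate is associated with a change of between 0.006 and 0.012 tonnes/ha in crop yield.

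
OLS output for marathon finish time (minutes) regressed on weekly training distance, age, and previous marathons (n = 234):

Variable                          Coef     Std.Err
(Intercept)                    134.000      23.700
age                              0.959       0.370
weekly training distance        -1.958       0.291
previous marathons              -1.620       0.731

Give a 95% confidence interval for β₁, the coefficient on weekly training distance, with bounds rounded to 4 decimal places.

Read off: b = -1.958, SE = 0.291 for weekly training distance.
df = n − k − 1 = 234 − 3 − 1 = 230.
t* = t_{0.025, 230} = 1.970332.
Margin = t* × SE = 1.970332 × 0.291 = 0.573367.
CI: -1.958 ± 0.573367 → (-2.5314, -1.3846).

(-2.5314, -1.3846)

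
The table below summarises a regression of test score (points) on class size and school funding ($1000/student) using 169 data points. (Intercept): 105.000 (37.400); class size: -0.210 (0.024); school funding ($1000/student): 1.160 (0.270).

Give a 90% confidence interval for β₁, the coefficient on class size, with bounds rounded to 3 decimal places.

(-0.250, -0.170)

Read off: b = -0.210, SE = 0.024 for class size.
df = n − k − 1 = 169 − 2 − 1 = 166.
t* = t_{0.05, 166} = 1.654085.
Margin = t* × SE = 1.654085 × 0.024 = 0.03970.
CI: -0.210 ± 0.03970 → (-0.250, -0.170).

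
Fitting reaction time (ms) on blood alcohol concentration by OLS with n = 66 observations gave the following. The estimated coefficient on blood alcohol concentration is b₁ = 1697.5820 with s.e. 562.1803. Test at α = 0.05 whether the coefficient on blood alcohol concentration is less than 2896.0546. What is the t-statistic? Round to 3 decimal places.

t = -2.132

H₀: β₁ = 2896.0546 vs H₁: β₁ < 2896.0546.
t = (b₁ − β₁⁰)/SE = (1697.5820 − 2896.0546) / 562.1803 = -2.132.
df = n − 2 = 66 − 2 = 64.
One-sided p ≈ 0.0184, which is < 0.05, so reject H₀.
There is evidence that the true slope on blood alcohol concentration is below 2896.0546 ms per unit.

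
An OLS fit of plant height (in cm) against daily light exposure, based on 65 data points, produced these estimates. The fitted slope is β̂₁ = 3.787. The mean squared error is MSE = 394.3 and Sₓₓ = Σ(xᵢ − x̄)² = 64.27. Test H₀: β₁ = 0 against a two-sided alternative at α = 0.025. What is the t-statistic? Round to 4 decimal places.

SE(β̂₁) = √(MSE/Sₓₓ) = √(394.3/64.27) = 2.4769.
t = 3.787 / 2.4769 = 1.5289.
df = n − 2 = 63.
Two-sided p ≈ 0.1313, which is ≥ 0.025, so fail to reject H₀.
The data do not give significant evidence of an association between daily light exposure and plant height.

t = 1.5289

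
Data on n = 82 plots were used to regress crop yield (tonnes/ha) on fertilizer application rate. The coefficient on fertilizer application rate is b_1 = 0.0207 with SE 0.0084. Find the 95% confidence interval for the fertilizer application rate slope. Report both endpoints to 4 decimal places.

df = n − 2 = 82 − 2 = 80.
t* = t_{0.025, 80} = 1.990063.
Margin = t* × SE = 1.990063 × 0.0084 = 0.016717.
CI: 0.0207 ± 0.016717 → (0.0040, 0.0374).
With 95% confidence, each one-unit increase in fertilizer application rate is associated with a change of between 0.0040 and 0.0374 tonnes/ha in crop yield.

(0.0040, 0.0374)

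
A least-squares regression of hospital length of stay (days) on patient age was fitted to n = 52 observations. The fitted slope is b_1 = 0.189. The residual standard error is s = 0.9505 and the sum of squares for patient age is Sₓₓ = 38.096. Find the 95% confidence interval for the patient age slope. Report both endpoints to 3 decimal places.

SE(b_1) = s/√Sₓₓ = 0.9505/√38.096 = 0.153997.
df = n − 2 = 50.
t* = t_{0.025, 50} = 2.008559.
Margin = t* × SE = 2.008559 × 0.153997 = 0.30931.
CI: 0.189 ± 0.30931 → (-0.120, 0.498).
With 95% confidence, each one-unit increase in patient age is associated with a change of between -0.120 and 0.498 days in hospital length of stay.

(-0.120, 0.498)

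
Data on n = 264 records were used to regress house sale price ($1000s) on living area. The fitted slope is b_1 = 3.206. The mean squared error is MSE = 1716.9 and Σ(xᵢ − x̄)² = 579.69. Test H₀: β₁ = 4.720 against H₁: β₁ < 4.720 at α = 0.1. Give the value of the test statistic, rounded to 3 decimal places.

SE(b_1) = √(MSE/Sₓₓ) = √(1716.9/579.69) = 1.72098.
t = (3.206 − 4.720) / 1.72098 = -0.880.
df = n − 2 = 262.
One-sided p ≈ 0.1899, which is ≥ 0.1, so fail to reject H₀.
The data do not give significant evidence that the true slope on living area is below 4.720 $1000s per unit.

t = -0.880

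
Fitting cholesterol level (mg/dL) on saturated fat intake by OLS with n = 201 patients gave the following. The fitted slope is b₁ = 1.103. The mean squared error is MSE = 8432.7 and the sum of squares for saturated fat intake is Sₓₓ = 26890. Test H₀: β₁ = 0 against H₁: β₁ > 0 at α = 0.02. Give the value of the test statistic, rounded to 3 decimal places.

SE(b₁) = √(MSE/Sₓₓ) = √(8432.7/26890) = 0.56.
t = 1.103 / 0.56 = 1.970.
df = n − 2 = 199.
One-sided p ≈ 0.0251, which is ≥ 0.02, so fail to reject H₀.
The data do not give significant evidence that the true slope on saturated fat intake is positive.

t = 1.970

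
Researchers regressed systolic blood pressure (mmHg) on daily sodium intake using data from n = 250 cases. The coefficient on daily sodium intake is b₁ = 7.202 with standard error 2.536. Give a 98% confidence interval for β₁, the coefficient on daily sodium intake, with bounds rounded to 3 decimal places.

df = n − 2 = 250 − 2 = 248.
t* = t_{0.01, 248} = 2.341478.
Margin = t* × SE = 2.341478 × 2.536 = 5.93799.
CI: 7.202 ± 5.93799 → (1.264, 13.140).
With 98% confidence, each one-unit increase in daily sodium intake is associated with a change of between 1.264 and 13.140 mmHg in systolic blood pressure.

(1.264, 13.140)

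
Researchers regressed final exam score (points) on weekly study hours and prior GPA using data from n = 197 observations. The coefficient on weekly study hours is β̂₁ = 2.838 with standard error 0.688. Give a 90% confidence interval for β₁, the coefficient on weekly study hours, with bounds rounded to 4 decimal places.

df = n − k − 1 = 197 − 2 − 1 = 194.
t* = t_{0.05, 194} = 1.652746.
Margin = t* × SE = 1.652746 × 0.688 = 1.137089.
CI: 2.838 ± 1.137089 → (1.7009, 3.9751).
With 90% confidence, each one-unit increase in weekly study hours is associated with a change of between 1.7009 and 3.9751 points in final exam score, holding the other predictors fixed.

(1.7009, 3.9751)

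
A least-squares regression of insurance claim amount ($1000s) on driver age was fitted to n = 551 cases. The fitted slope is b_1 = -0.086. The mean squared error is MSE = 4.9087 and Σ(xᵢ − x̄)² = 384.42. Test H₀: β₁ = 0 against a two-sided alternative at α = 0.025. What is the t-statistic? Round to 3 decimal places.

t = -0.761

SE(b_1) = √(MSE/Sₓₓ) = √(4.9087/384.42) = 0.113.
t = -0.086 / 0.113 = -0.761.
df = n − 2 = 549.
Two-sided p ≈ 0.4469, which is ≥ 0.025, so fail to reject H₀.
The data do not give significant evidence of an association between driver age and insurance claim amount.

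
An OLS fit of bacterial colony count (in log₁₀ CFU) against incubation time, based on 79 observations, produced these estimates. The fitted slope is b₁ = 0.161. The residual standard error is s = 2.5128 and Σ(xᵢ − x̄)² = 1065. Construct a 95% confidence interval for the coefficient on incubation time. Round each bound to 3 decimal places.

(0.008, 0.314)

SE(b₁) = s/√Sₓₓ = 2.5128/√1065 = 0.0769987.
df = n − 2 = 77.
t* = t_{0.025, 77} = 1.991254.
Margin = t* × SE = 1.991254 × 0.0769987 = 0.15332.
CI: 0.161 ± 0.15332 → (0.008, 0.314).
With 95% confidence, each one-unit increase in incubation time is associated with a change of between 0.008 and 0.314 log₁₀ CFU in bacterial colony count.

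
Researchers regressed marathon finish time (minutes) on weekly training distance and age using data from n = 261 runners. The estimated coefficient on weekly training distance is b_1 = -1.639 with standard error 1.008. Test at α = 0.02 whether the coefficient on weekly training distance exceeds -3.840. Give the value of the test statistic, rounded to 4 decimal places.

t = 2.1835

H₀: β₁ = -3.840 vs H₁: β₁ > -3.840.
t = (b_1 − β₁⁰)/SE = (-1.639 − (-3.840)) / 1.008 = 2.1835.
df = n − k − 1 = 261 − 2 − 1 = 258.
One-sided p ≈ 0.0149, which is < 0.02, so reject H₀.
There is evidence that the true slope on weekly training distance exceeds -3.840 minutes per unit, holding the other predictors fixed.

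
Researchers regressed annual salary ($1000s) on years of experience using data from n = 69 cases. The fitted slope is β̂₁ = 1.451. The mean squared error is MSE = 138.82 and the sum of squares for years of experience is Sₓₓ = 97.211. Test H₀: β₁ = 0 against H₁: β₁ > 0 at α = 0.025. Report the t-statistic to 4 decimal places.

t = 1.2142

SE(β̂₁) = √(MSE/Sₓₓ) = √(138.82/97.211) = 1.195.
t = 1.451 / 1.195 = 1.2142.
df = n − 2 = 67.
One-sided p ≈ 0.1145, which is ≥ 0.025, so fail to reject H₀.
The data do not give significant evidence that the true slope on years of experience is positive.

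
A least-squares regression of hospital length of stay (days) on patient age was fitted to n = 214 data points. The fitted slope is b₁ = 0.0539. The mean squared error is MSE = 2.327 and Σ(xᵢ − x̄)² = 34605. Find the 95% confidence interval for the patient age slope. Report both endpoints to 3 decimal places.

(0.038, 0.070)

SE(b₁) = √(MSE/Sₓₓ) = √(2.327/34605) = 0.00820028.
df = n − 2 = 212.
t* = t_{0.025, 212} = 1.971217.
Margin = t* × SE = 1.971217 × 0.00820028 = 0.01616.
CI: 0.0539 ± 0.01616 → (0.038, 0.070).
With 95% confidence, each one-unit increase in patient age is associated with a change of between 0.038 and 0.070 days in hospital length of stay.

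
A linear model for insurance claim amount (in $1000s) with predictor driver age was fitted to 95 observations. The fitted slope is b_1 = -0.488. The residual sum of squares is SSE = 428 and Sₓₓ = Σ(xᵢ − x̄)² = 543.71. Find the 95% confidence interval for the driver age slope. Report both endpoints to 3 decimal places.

MSE = SSE/(n − 2) = 428/93 = 4.60215.
SE(b_1) = √(MSE/Sₓₓ) = √(4.60215/543.71) = 0.0920019.
df = n − 2 = 93.
t* = t_{0.025, 93} = 1.985802.
Margin = t* × SE = 1.985802 × 0.0920019 = 0.18270.
CI: -0.488 ± 0.18270 → (-0.671, -0.305).
With 95% confidence, each one-unit increase in driver age is associated with a change of between -0.671 and -0.305 $1000s in insurance claim amount.

(-0.671, -0.305)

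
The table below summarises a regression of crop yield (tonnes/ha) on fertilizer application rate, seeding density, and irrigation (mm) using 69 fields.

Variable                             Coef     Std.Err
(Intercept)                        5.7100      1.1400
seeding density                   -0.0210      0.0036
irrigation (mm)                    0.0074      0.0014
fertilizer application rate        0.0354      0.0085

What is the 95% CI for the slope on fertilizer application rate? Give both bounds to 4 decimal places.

Read off: b = 0.0354, SE = 0.0085 for fertilizer application rate.
df = n − k − 1 = 69 − 3 − 1 = 65.
t* = t_{0.025, 65} = 1.997138.
Margin = t* × SE = 1.997138 × 0.0085 = 0.016976.
CI: 0.0354 ± 0.016976 → (0.0184, 0.0524).

(0.0184, 0.0524)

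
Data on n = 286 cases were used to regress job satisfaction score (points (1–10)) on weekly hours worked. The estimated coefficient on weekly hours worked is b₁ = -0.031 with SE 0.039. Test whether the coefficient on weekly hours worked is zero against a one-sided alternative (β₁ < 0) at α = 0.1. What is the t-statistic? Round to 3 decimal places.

H₀: β₁ = 0 vs H₁: β₁ < 0.
t = (b₁ − β₁⁰)/SE = -0.031 / 0.039 = -0.795.
df = n − 2 = 286 − 2 = 284.
One-sided p ≈ 0.2137, which is ≥ 0.1, so fail to reject H₀.
The data do not give significant evidence that the true slope on weekly hours worked is negative.

t = -0.795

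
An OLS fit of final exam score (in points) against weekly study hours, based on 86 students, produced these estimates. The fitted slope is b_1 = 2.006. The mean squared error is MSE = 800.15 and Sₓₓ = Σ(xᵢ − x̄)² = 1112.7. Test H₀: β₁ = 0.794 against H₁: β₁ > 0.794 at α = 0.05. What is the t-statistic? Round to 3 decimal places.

SE(b_1) = √(MSE/Sₓₓ) = √(800.15/1112.7) = 0.848002.
t = (2.006 − 0.794) / 0.848002 = 1.429.
df = n − 2 = 84.
One-sided p ≈ 0.0783, which is ≥ 0.05, so fail to reject H₀.
The data do not give significant evidence that the true slope on weekly study hours exceeds 0.794 points per unit.

t = 1.429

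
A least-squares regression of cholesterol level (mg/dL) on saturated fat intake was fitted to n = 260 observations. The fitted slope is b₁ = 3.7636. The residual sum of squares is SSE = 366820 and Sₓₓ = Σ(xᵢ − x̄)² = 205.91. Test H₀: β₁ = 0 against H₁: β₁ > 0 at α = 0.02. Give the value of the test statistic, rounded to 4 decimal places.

MSE = SSE/(n − 2) = 366820/258 = 1421.78.
SE(b₁) = √(MSE/Sₓₓ) = √(1421.78/205.91) = 2.62771.
t = 3.7636 / 2.62771 = 1.4323.
df = n − 2 = 258.
One-sided p ≈ 0.0766, which is ≥ 0.02, so fail to reject H₀.
The data do not give significant evidence that the true slope on saturated fat intake is positive.

t = 1.4323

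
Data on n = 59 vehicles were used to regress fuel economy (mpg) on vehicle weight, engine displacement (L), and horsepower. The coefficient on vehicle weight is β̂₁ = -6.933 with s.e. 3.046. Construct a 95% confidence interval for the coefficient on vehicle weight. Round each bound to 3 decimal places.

(-13.037, -0.829)

df = n − k − 1 = 59 − 3 − 1 = 55.
t* = t_{0.025, 55} = 2.004045.
Margin = t* × SE = 2.004045 × 3.046 = 6.10432.
CI: -6.933 ± 6.10432 → (-13.037, -0.829).
With 95% confidence, each one-unit increase in vehicle weight is associated with a change of between -13.037 and -0.829 mpg in fuel economy, holding the other predictors fixed.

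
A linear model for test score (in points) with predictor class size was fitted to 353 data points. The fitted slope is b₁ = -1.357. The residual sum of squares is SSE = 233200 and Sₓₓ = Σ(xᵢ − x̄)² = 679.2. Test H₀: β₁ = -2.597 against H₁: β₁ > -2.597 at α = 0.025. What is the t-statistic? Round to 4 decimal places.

MSE = SSE/(n − 2) = 233200/351 = 664.387.
SE(b₁) = √(MSE/Sₓₓ) = √(664.387/679.2) = 0.989035.
t = (-1.357 − (-2.597)) / 0.989035 = 1.2537.
df = n − 2 = 351.
One-sided p ≈ 0.1054, which is ≥ 0.025, so fail to reject H₀.
The data do not give significant evidence that the true slope on class size exceeds -2.597 points per unit.

t = 1.2537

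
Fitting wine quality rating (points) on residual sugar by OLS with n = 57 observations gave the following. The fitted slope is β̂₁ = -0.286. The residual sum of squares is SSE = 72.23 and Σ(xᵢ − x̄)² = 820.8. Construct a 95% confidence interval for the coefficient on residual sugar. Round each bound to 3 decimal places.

MSE = SSE/(n − 2) = 72.23/55 = 1.31327.
SE(β̂₁) = √(MSE/Sₓₓ) = √(1.31327/820.8) = 0.0399999.
df = n − 2 = 55.
t* = t_{0.025, 55} = 2.004045.
Margin = t* × SE = 2.004045 × 0.0399999 = 0.08016.
CI: -0.286 ± 0.08016 → (-0.366, -0.206).
With 95% confidence, each one-unit increase in residual sugar is associated with a change of between -0.366 and -0.206 points in wine quality rating.

(-0.366, -0.206)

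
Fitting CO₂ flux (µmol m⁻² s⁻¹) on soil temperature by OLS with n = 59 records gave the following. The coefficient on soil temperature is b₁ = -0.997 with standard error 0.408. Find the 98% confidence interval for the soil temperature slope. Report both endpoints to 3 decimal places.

df = n − 2 = 59 − 2 = 57.
t* = t_{0.01, 57} = 2.393568.
Margin = t* × SE = 2.393568 × 0.408 = 0.97658.
CI: -0.997 ± 0.97658 → (-1.974, -0.020).
With 98% confidence, each one-unit increase in soil temperature is associated with a change of between -1.974 and -0.020 µmol m⁻² s⁻¹ in CO₂ flux.

(-1.974, -0.020)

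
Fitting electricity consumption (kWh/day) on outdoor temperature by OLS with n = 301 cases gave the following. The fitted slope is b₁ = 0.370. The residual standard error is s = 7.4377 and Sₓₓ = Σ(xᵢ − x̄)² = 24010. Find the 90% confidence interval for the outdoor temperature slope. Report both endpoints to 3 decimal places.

(0.291, 0.449)

SE(b₁) = s/√Sₓₓ = 7.4377/√24010 = 0.0480001.
df = n − 2 = 299.
t* = t_{0.05, 299} = 1.649966.
Margin = t* × SE = 1.649966 × 0.0480001 = 0.07920.
CI: 0.370 ± 0.07920 → (0.291, 0.449).
With 90% confidence, each one-unit increase in outdoor temperature is associated with a change of between 0.291 and 0.449 kWh/day in electricity consumption.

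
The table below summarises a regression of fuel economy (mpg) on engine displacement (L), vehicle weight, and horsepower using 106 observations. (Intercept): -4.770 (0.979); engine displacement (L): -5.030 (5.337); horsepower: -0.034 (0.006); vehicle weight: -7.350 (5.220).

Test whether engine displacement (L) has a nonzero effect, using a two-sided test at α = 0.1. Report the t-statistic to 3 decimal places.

Read off: b = -5.030, SE = 5.337 for engine displacement (L).
H₀: β₁ = 0 vs H₁: β₁ ≠ 0.
t = -5.030 / 5.337 = -0.942.
df = n − k − 1 = 106 − 3 − 1 = 102.
Two-sided p ≈ 0.3482, which is ≥ 0.1, so fail to reject H₀.
The data do not give significant evidence of an association between engine displacement (L) and fuel economy, after adjusting for the other predictors.

t = -0.942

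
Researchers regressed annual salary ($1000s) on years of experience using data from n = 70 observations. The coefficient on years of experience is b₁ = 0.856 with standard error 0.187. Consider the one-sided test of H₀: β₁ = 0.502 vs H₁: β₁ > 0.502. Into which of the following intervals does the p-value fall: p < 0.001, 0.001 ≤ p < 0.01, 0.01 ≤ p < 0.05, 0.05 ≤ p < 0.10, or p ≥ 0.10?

t = (0.856 − 0.502) / 0.187 = 1.893.
df = n − 2 = 70 − 2 = 68.
One-sided p = P(T_{68} > t) ≈ 0.0313.
So 0.01 ≤ p < 0.05.

0.01 ≤ p < 0.05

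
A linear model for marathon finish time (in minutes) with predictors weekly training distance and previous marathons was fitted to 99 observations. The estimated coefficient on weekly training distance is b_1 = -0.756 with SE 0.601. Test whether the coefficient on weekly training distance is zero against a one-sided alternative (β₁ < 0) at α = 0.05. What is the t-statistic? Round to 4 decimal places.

H₀: β₁ = 0 vs H₁: β₁ < 0.
t = (b_1 − β₁⁰)/SE = -0.756 / 0.601 = -1.2579.
df = n − k − 1 = 99 − 2 − 1 = 96.
One-sided p ≈ 0.1057, which is ≥ 0.05, so fail to reject H₀.
The data do not give significant evidence that the true slope on weekly training distance is negative, holding the other predictors fixed.

t = -1.2579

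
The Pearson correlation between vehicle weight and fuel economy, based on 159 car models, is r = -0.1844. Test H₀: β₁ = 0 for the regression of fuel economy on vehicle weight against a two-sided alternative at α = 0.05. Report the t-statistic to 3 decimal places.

t = r·√(n − 2)/√(1 − r²) = -0.1844·√157/√0.965997 = -2.351.
df = n − 2 = 157.
Two-sided p ≈ 0.0200, which is < 0.05, so reject H₀.
There is evidence of a linear association between vehicle weight and fuel economy.

t = -2.351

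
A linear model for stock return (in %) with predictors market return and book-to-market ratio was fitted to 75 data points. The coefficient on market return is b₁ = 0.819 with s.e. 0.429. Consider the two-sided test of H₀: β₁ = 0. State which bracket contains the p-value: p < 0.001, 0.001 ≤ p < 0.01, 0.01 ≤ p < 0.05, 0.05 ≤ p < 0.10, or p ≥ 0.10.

t = 0.819 / 0.429 = 1.909.
df = n − k − 1 = 75 − 2 − 1 = 72.
Two-sided p = 2·P(T_{72} > |t|) ≈ 0.0602.
So 0.05 ≤ p < 0.10.

0.05 ≤ p < 0.10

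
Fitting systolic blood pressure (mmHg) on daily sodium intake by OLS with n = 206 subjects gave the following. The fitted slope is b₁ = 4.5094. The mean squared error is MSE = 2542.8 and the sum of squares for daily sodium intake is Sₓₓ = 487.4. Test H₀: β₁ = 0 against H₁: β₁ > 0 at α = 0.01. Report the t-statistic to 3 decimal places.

t = 1.974

SE(b₁) = √(MSE/Sₓₓ) = √(2542.8/487.4) = 2.28409.
t = 4.5094 / 2.28409 = 1.974.
df = n − 2 = 204.
One-sided p ≈ 0.0249, which is ≥ 0.01, so fail to reject H₀.
The data do not give significant evidence that the true slope on daily sodium intake is positive.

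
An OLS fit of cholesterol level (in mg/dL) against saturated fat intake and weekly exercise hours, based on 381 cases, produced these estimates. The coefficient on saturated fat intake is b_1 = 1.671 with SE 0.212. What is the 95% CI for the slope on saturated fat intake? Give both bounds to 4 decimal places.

df = n − k − 1 = 381 − 2 − 1 = 378.
t* = t_{0.025, 378} = 1.96626.
Margin = t* × SE = 1.96626 × 0.212 = 0.416847.
CI: 1.671 ± 0.416847 → (1.2542, 2.0878).
With 95% confidence, each one-unit increase in saturated fat intake is associated with a change of between 1.2542 and 2.0878 mg/dL in cholesterol level, holding the other predictors fixed.

(1.2542, 2.0878)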